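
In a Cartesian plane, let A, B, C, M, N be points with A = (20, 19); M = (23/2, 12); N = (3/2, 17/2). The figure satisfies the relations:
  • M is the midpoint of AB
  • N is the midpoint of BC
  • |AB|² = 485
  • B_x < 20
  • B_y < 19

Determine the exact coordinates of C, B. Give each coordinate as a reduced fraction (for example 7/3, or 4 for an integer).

C = (0, 12)
B = (3, 5)

1. B_x = 3  [B = 2·M−A = 2·(23/2, 12)−(20, 19)]
2. B_y = 5  [B = 2·M−A = 2·(23/2, 12)−(20, 19)]
   so B = (3, 5)
3. C_x = 0  [C = 2·N−B = 2·(3/2, 17/2)−(3, 5)]
4. C_y = 12  [C = 2·N−B = 2·(3/2, 17/2)−(3, 5)]
   so C = (0, 12)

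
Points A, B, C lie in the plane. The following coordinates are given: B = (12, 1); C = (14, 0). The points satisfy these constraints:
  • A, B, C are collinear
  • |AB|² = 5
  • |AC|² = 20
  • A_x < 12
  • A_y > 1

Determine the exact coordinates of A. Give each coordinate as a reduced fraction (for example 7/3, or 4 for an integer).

A = (10, 2)

1. A_x = 10  [[A, B, C are collinear ⇒ 1x+2y-14=0] ∩ [|A−(12, 1)|²=5]]
2. A_y = 2  [[A, B, C are collinear ⇒ 1x+2y-14=0] ∩ [|A−(12, 1)|²=5]]
   so A = (10, 2)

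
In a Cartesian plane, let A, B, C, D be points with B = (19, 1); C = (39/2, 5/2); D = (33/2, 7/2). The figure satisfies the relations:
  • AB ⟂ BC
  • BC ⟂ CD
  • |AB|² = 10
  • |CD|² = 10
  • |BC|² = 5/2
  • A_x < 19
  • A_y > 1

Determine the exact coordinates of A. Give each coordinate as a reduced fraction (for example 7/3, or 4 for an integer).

1. A_x = 16  [[AB ⟂ BC ⇒ -1/2x-3/2y+11=0] ∩ [|A−(19, 1)|²=10]]
2. A_y = 2  [[AB ⟂ BC ⇒ -1/2x-3/2y+11=0] ∩ [|A−(19, 1)|²=10]]
   so A = (16, 2)

A = (16, 2)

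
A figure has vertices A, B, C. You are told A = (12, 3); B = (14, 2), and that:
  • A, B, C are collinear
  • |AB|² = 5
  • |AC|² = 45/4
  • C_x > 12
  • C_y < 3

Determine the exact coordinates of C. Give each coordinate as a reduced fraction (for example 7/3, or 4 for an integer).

C = (15, 3/2)

1. C_x = 15  [[A, B, C are collinear ⇒ 1x+2y-18=0] ∩ [|C−(12, 3)|²=45/4]]
2. C_y = 3/2  [[A, B, C are collinear ⇒ 1x+2y-18=0] ∩ [|C−(12, 3)|²=45/4]]
   so C = (15, 3/2)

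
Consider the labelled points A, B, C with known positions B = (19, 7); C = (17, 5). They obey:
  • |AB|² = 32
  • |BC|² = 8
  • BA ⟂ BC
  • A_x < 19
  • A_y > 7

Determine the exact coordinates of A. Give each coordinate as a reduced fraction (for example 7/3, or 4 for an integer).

1. A_x = 15  [[BA ⟂ BC ⇒ -2x-2y+52=0] ∩ [|A−(19, 7)|²=32]]
2. A_y = 11  [[BA ⟂ BC ⇒ -2x-2y+52=0] ∩ [|A−(19, 7)|²=32]]
   so A = (15, 11)

A = (15, 11)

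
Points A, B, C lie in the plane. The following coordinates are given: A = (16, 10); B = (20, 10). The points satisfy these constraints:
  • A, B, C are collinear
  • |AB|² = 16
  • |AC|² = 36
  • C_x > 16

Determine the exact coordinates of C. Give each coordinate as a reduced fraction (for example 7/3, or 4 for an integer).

C = (22, 10)

1. C_x = 22  [[A, B, C are collinear ⇒ 4y-40=0] ∩ [|C−(16, 10)|²=36]]
2. C_y = 10  [[A, B, C are collinear ⇒ 4y-40=0] ∩ [|C−(16, 10)|²=36]]
   so C = (22, 10)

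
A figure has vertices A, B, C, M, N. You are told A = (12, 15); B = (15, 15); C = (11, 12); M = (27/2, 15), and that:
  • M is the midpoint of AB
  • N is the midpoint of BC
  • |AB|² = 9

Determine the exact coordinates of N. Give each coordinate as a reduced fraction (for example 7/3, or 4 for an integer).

1. N_x = 13  [2·N = B+C = (15, 15)+(11, 12)]
2. N_y = 27/2  [2·N = B+C = (15, 15)+(11, 12)]
   so N = (13, 27/2)

N = (13, 27/2)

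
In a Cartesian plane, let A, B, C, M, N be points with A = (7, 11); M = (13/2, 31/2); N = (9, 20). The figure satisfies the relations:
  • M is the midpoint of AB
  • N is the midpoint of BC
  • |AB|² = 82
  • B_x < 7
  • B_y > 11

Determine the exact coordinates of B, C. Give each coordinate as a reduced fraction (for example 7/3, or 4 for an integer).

1. B_x = 6  [B = 2·M−A = 2·(13/2, 31/2)−(7, 11)]
2. B_y = 20  [B = 2·M−A = 2·(13/2, 31/2)−(7, 11)]
   so B = (6, 20)
3. C_x = 12  [C = 2·N−B = 2·(9, 20)−(6, 20)]
4. C_y = 20  [C = 2·N−B = 2·(9, 20)−(6, 20)]
   so C = (12, 20)

B = (6, 20)
C = (12, 20)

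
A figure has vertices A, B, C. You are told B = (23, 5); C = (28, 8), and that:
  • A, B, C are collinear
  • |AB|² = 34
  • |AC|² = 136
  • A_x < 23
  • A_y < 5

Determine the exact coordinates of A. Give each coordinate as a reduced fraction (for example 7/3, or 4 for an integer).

1. A_x = 18  [[A, B, C are collinear ⇒ -3x+5y+44=0] ∩ [|A−(23, 5)|²=34]]
2. A_y = 2  [[A, B, C are collinear ⇒ -3x+5y+44=0] ∩ [|A−(23, 5)|²=34]]
   so A = (18, 2)

A = (18, 2)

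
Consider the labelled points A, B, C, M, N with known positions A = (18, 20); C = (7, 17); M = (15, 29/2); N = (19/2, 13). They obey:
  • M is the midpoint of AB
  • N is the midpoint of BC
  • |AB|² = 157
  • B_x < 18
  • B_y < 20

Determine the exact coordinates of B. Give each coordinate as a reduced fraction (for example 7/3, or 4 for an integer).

B = (12, 9)

1. B_x = 12  [B = 2·M−A = 2·(15, 29/2)−(18, 20)]
2. B_y = 9  [B = 2·M−A = 2·(15, 29/2)−(18, 20)]
   so B = (12, 9)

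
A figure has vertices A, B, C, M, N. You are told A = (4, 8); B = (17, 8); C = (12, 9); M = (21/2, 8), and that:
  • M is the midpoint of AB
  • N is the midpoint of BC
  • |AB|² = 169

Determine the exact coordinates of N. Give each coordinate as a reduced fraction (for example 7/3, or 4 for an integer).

1. N_x = 29/2  [2·N = B+C = (17, 8)+(12, 9)]
2. N_y = 17/2  [2·N = B+C = (17, 8)+(12, 9)]
   so N = (29/2, 17/2)

N = (29/2, 17/2)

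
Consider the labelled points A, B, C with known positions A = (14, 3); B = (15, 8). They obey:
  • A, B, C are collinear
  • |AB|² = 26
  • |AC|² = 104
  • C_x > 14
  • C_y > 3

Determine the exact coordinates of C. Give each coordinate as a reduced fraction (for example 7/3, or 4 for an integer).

C = (16, 13)

1. C_x = 16  [[A, B, C are collinear ⇒ -5x+1y+67=0] ∩ [|C−(14, 3)|²=104]]
2. C_y = 13  [[A, B, C are collinear ⇒ -5x+1y+67=0] ∩ [|C−(14, 3)|²=104]]
   so C = (16, 13)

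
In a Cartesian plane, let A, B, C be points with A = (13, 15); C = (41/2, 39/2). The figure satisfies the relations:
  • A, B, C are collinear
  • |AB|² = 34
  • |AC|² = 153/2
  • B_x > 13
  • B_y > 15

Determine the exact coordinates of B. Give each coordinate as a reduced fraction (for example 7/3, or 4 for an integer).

B = (18, 18)

1. B_x = 18  [[A, B, C are collinear ⇒ 9/2x-15/2y+54=0] ∩ [|B−(13, 15)|²=34]]
2. B_y = 18  [[A, B, C are collinear ⇒ 9/2x-15/2y+54=0] ∩ [|B−(13, 15)|²=34]]
   so B = (18, 18)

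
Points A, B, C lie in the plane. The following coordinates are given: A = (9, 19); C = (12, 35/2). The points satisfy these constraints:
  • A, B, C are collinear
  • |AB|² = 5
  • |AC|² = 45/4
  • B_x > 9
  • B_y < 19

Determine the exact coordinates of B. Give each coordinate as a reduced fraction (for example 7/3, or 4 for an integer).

B = (11, 18)

1. B_x = 11  [[A, B, C are collinear ⇒ -3/2x-3y+141/2=0] ∩ [|B−(9, 19)|²=5]]
2. B_y = 18  [[A, B, C are collinear ⇒ -3/2x-3y+141/2=0] ∩ [|B−(9, 19)|²=5]]
   so B = (11, 18)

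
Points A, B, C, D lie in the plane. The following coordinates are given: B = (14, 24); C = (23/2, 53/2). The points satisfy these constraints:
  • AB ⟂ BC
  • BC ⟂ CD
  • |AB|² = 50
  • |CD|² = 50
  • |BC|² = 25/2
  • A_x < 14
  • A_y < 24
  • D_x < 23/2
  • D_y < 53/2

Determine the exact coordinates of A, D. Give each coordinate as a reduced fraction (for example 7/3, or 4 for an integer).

1. A_x = 9  [[AB ⟂ BC ⇒ 5/2x-5/2y+25=0] ∩ [|A−(14, 24)|²=50]]
2. A_y = 19  [[AB ⟂ BC ⇒ 5/2x-5/2y+25=0] ∩ [|A−(14, 24)|²=50]]
   so A = (9, 19)
3. D_x = 13/2  [[BC ⟂ CD ⇒ -5/2x+5/2y-75/2=0] ∩ [|D−(23/2, 53/2)|²=50]]
4. D_y = 43/2  [[BC ⟂ CD ⇒ -5/2x+5/2y-75/2=0] ∩ [|D−(23/2, 53/2)|²=50]]
   so D = (13/2, 43/2)

A = (9, 19)
D = (13/2, 43/2)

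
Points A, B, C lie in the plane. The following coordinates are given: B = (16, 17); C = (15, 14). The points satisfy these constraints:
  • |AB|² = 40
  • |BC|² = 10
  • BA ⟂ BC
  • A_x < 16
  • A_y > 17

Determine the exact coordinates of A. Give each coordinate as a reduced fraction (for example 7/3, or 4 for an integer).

A = (10, 19)

1. A_x = 10  [[BA ⟂ BC ⇒ -1x-3y+67=0] ∩ [|A−(16, 17)|²=40]]
2. A_y = 19  [[BA ⟂ BC ⇒ -1x-3y+67=0] ∩ [|A−(16, 17)|²=40]]
   so A = (10, 19)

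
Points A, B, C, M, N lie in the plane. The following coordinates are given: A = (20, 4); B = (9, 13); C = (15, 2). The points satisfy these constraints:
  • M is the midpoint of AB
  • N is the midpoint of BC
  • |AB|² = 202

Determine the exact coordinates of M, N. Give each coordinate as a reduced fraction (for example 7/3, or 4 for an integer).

M = (29/2, 17/2)
N = (12, 15/2)

1. M_x = 29/2  [2·M = A+B = (20, 4)+(9, 13)]
2. M_y = 17/2  [2·M = A+B = (20, 4)+(9, 13)]
   so M = (29/2, 17/2)
3. N_x = 12  [2·N = B+C = (9, 13)+(15, 2)]
4. N_y = 15/2  [2·N = B+C = (9, 13)+(15, 2)]
   so N = (12, 15/2)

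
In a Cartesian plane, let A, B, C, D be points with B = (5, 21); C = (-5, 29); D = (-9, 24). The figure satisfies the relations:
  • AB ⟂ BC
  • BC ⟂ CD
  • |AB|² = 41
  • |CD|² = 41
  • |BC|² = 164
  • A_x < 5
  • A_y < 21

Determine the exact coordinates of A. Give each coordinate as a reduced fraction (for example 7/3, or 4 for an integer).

1. A_x = 1  [[AB ⟂ BC ⇒ 10x-8y+118=0] ∩ [|A−(5, 21)|²=41]]
2. A_y = 16  [[AB ⟂ BC ⇒ 10x-8y+118=0] ∩ [|A−(5, 21)|²=41]]
   so A = (1, 16)

A = (1, 16)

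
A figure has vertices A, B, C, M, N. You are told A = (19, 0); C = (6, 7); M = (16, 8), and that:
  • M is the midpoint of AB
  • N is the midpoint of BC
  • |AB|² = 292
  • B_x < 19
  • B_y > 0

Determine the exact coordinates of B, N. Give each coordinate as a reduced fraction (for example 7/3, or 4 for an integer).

B = (13, 16)
N = (19/2, 23/2)

1. B_x = 13  [B = 2·M−A = 2·(16, 8)−(19, 0)]
2. B_y = 16  [B = 2·M−A = 2·(16, 8)−(19, 0)]
   so B = (13, 16)
3. N_x = 19/2  [2·N = B+C = (13, 16)+(6, 7)]
4. N_y = 23/2  [2·N = B+C = (13, 16)+(6, 7)]
   so N = (19/2, 23/2)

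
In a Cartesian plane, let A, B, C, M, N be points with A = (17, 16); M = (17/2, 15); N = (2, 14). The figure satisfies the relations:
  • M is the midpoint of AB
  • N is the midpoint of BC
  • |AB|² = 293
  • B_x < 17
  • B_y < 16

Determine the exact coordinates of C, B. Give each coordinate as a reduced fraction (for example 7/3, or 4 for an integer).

1. B_x = 0  [B = 2·M−A = 2·(17/2, 15)−(17, 16)]
2. B_y = 14  [B = 2·M−A = 2·(17/2, 15)−(17, 16)]
   so B = (0, 14)
3. C_x = 4  [C = 2·N−B = 2·(2, 14)−(0, 14)]
4. C_y = 14  [C = 2·N−B = 2·(2, 14)−(0, 14)]
   so C = (4, 14)

C = (4, 14)
B = (0, 14)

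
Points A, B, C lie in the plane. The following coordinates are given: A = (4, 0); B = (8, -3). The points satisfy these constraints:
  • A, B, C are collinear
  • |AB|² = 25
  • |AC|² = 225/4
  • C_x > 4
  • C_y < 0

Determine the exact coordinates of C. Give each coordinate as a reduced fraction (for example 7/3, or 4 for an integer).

C = (10, -9/2)

1. C_x = 10  [[A, B, C are collinear ⇒ 3x+4y-12=0] ∩ [|C−(4, 0)|²=225/4]]
2. C_y = -9/2  [[A, B, C are collinear ⇒ 3x+4y-12=0] ∩ [|C−(4, 0)|²=225/4]]
   so C = (10, -9/2)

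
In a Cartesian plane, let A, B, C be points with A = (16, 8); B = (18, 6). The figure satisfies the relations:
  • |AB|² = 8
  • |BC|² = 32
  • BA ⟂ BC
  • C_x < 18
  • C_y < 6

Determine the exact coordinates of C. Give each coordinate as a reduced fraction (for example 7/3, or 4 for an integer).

C = (14, 2)

1. C_x = 14  [[BA ⟂ BC ⇒ -2x+2y+24=0] ∩ [|C−(18, 6)|²=32]]
2. C_y = 2  [[BA ⟂ BC ⇒ -2x+2y+24=0] ∩ [|C−(18, 6)|²=32]]
   so C = (14, 2)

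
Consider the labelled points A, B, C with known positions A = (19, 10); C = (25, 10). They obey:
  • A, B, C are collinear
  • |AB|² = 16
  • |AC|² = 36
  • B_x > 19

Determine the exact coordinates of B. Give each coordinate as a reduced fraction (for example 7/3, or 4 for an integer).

1. B_x = 23  [[A, B, C are collinear ⇒ -6y+60=0] ∩ [|B−(19, 10)|²=16]]
2. B_y = 10  [[A, B, C are collinear ⇒ -6y+60=0] ∩ [|B−(19, 10)|²=16]]
   so B = (23, 10)

B = (23, 10)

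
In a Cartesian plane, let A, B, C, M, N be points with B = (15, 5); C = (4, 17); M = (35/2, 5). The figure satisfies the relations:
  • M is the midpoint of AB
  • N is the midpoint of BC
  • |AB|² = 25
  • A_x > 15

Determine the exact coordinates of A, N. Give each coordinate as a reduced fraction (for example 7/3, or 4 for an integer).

1. A_x = 20  [A = 2·M−B = 2·(35/2, 5)−(15, 5)]
2. A_y = 5  [A = 2·M−B = 2·(35/2, 5)−(15, 5)]
   so A = (20, 5)
3. N_x = 19/2  [2·N = B+C = (15, 5)+(4, 17)]
4. N_y = 11  [2·N = B+C = (15, 5)+(4, 17)]
   so N = (19/2, 11)

A = (20, 5)
N = (19/2, 11)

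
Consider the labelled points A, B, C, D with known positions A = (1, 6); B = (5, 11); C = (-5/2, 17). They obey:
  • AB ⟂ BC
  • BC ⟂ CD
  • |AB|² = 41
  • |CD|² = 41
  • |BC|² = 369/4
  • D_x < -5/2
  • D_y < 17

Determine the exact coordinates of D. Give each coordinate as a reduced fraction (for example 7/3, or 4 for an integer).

1. D_x = -13/2  [[BC ⟂ CD ⇒ -15/2x+6y-483/4=0] ∩ [|D−(-5/2, 17)|²=41]]
2. D_y = 12  [[BC ⟂ CD ⇒ -15/2x+6y-483/4=0] ∩ [|D−(-5/2, 17)|²=41]]
   so D = (-13/2, 12)

D = (-13/2, 12)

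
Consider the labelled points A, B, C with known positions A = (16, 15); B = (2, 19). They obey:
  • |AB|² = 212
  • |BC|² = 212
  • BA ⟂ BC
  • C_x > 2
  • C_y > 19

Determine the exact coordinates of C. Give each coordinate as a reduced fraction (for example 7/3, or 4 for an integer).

C = (6, 33)

1. C_x = 6  [[BA ⟂ BC ⇒ 14x-4y+48=0] ∩ [|C−(2, 19)|²=212]]
2. C_y = 33  [[BA ⟂ BC ⇒ 14x-4y+48=0] ∩ [|C−(2, 19)|²=212]]
   so C = (6, 33)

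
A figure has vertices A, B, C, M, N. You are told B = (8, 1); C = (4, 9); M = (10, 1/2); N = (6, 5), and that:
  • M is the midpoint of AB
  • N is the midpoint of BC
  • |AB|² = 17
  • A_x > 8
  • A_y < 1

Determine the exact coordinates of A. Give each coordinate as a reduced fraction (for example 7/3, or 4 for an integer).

1. A_x = 12  [A = 2·M−B = 2·(10, 1/2)−(8, 1)]
2. A_y = 0  [A = 2·M−B = 2·(10, 1/2)−(8, 1)]
   so A = (12, 0)

A = (12, 0)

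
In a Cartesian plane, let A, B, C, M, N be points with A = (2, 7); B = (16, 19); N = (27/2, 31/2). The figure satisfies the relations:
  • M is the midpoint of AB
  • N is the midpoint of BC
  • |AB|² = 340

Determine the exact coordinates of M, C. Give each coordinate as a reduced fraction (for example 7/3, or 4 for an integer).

1. M_x = 9  [2·M = A+B = (2, 7)+(16, 19)]
2. M_y = 13  [2·M = A+B = (2, 7)+(16, 19)]
   so M = (9, 13)
3. C_x = 11  [C = 2·N−B = 2·(27/2, 31/2)−(16, 19)]
4. C_y = 12  [C = 2·N−B = 2·(27/2, 31/2)−(16, 19)]
   so C = (11, 12)

M = (9, 13)
C = (11, 12)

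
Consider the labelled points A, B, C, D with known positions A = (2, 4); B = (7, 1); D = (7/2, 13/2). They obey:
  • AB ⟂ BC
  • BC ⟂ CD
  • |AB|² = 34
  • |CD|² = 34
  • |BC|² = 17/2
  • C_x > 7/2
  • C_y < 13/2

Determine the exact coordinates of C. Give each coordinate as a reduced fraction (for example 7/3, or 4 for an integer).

1. C_x = 17/2  [[AB ⟂ BC ⇒ 5x-3y-32=0] ∩ [|C−(7/2, 13/2)|²=34]]
2. C_y = 7/2  [[AB ⟂ BC ⇒ 5x-3y-32=0] ∩ [|C−(7/2, 13/2)|²=34]]
   so C = (17/2, 7/2)

C = (17/2, 7/2)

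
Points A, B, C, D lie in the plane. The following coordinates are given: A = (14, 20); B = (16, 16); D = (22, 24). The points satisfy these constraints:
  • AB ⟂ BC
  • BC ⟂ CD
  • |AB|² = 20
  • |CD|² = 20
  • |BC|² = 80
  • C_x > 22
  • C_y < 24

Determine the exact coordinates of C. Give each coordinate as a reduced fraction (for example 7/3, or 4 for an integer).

1. C_x = 24  [[AB ⟂ BC ⇒ 2x-4y+32=0] ∩ [|C−(22, 24)|²=20]]
2. C_y = 20  [[AB ⟂ BC ⇒ 2x-4y+32=0] ∩ [|C−(22, 24)|²=20]]
   so C = (24, 20)

C = (24, 20)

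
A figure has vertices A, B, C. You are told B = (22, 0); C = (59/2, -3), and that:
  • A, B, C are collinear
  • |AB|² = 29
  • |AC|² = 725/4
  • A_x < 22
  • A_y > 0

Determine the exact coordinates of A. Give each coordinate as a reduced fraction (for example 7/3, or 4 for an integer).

1. A_x = 17  [[A, B, C are collinear ⇒ 3x+15/2y-66=0] ∩ [|A−(22, 0)|²=29]]
2. A_y = 2  [[A, B, C are collinear ⇒ 3x+15/2y-66=0] ∩ [|A−(22, 0)|²=29]]
   so A = (17, 2)

A = (17, 2)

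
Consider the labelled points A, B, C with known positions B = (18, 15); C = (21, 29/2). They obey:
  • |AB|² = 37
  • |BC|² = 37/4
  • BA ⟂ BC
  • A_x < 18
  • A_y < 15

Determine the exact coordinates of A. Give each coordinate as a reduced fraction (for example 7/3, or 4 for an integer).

1. A_x = 17  [[BA ⟂ BC ⇒ 3x-1/2y-93/2=0] ∩ [|A−(18, 15)|²=37]]
2. A_y = 9  [[BA ⟂ BC ⇒ 3x-1/2y-93/2=0] ∩ [|A−(18, 15)|²=37]]
   so A = (17, 9)

A = (17, 9)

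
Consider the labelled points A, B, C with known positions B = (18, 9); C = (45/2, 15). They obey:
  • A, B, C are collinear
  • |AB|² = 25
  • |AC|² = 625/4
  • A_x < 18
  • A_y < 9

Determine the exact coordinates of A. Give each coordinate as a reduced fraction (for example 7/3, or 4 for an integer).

1. A_x = 15  [[A, B, C are collinear ⇒ -6x+9/2y+135/2=0] ∩ [|A−(18, 9)|²=25]]
2. A_y = 5  [[A, B, C are collinear ⇒ -6x+9/2y+135/2=0] ∩ [|A−(18, 9)|²=25]]
   so A = (15, 5)

A = (15, 5)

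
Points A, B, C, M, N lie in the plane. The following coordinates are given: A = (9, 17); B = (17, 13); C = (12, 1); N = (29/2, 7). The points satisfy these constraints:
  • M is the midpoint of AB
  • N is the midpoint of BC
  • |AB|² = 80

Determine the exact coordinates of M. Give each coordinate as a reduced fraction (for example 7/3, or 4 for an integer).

M = (13, 15)

1. M_x = 13  [2·M = A+B = (9, 17)+(17, 13)]
2. M_y = 15  [2·M = A+B = (9, 17)+(17, 13)]
   so M = (13, 15)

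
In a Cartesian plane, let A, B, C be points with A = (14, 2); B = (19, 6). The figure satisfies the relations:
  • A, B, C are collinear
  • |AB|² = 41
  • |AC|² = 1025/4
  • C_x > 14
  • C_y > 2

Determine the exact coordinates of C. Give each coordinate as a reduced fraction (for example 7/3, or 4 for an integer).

C = (53/2, 12)

1. C_x = 53/2  [[A, B, C are collinear ⇒ -4x+5y+46=0] ∩ [|C−(14, 2)|²=1025/4]]
2. C_y = 12  [[A, B, C are collinear ⇒ -4x+5y+46=0] ∩ [|C−(14, 2)|²=1025/4]]
   so C = (53/2, 12)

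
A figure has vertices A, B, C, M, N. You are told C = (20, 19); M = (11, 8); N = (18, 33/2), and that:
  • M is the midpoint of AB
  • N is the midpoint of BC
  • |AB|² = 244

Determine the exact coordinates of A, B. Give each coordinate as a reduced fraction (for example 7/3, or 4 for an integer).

A = (6, 2)
B = (16, 14)

1. B_x = 16  [B = 2·N−C = 2·(18, 33/2)−(20, 19)]
2. B_y = 14  [B = 2·N−C = 2·(18, 33/2)−(20, 19)]
   so B = (16, 14)
3. A_x = 6  [A = 2·M−B = 2·(11, 8)−(16, 14)]
4. A_y = 2  [A = 2·M−B = 2·(11, 8)−(16, 14)]
   so A = (6, 2)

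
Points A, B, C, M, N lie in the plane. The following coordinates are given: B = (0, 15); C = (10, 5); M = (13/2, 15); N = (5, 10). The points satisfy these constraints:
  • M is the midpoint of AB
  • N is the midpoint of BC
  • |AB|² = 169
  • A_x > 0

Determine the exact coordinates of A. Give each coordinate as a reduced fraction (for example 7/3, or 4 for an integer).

1. A_x = 13  [A = 2·M−B = 2·(13/2, 15)−(0, 15)]
2. A_y = 15  [A = 2·M−B = 2·(13/2, 15)−(0, 15)]
   so A = (13, 15)

A = (13, 15)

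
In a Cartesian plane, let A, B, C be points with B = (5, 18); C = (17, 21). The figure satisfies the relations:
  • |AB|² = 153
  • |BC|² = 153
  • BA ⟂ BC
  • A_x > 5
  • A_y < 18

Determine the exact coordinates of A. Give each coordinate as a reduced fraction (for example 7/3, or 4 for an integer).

A = (8, 6)

1. A_x = 8  [[BA ⟂ BC ⇒ 12x+3y-114=0] ∩ [|A−(5, 18)|²=153]]
2. A_y = 6  [[BA ⟂ BC ⇒ 12x+3y-114=0] ∩ [|A−(5, 18)|²=153]]
   so A = (8, 6)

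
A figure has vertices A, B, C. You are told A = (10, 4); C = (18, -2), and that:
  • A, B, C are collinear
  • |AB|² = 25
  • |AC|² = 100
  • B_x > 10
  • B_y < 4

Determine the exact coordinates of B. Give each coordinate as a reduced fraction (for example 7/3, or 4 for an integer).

1. B_x = 14  [[A, B, C are collinear ⇒ -6x-8y+92=0] ∩ [|B−(10, 4)|²=25]]
2. B_y = 1  [[A, B, C are collinear ⇒ -6x-8y+92=0] ∩ [|B−(10, 4)|²=25]]
   so B = (14, 1)

B = (14, 1)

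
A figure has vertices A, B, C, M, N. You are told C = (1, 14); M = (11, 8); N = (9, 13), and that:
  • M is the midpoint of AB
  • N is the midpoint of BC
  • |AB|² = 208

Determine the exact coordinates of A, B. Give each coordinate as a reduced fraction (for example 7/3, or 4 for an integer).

1. B_x = 17  [B = 2·N−C = 2·(9, 13)−(1, 14)]
2. B_y = 12  [B = 2·N−C = 2·(9, 13)−(1, 14)]
   so B = (17, 12)
3. A_x = 5  [A = 2·M−B = 2·(11, 8)−(17, 12)]
4. A_y = 4  [A = 2·M−B = 2·(11, 8)−(17, 12)]
   so A = (5, 4)

A = (5, 4)
B = (17, 12)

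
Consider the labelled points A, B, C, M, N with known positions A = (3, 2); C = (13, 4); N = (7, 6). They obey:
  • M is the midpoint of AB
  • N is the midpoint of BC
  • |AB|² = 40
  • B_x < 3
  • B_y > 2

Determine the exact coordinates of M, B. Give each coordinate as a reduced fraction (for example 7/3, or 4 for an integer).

1. B_x = 1  [B = 2·N−C = 2·(7, 6)−(13, 4)]
2. B_y = 8  [B = 2·N−C = 2·(7, 6)−(13, 4)]
   so B = (1, 8)
3. M_x = 2  [2·M = A+B = (3, 2)+(1, 8)]
4. M_y = 5  [2·M = A+B = (3, 2)+(1, 8)]
   so M = (2, 5)

M = (2, 5)
B = (1, 8)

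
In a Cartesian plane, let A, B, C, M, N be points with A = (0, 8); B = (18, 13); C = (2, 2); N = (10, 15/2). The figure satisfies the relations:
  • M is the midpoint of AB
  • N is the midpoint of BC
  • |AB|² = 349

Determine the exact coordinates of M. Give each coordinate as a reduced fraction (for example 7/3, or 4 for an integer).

M = (9, 21/2)

1. M_x = 9  [2·M = A+B = (0, 8)+(18, 13)]
2. M_y = 21/2  [2·M = A+B = (0, 8)+(18, 13)]
   so M = (9, 21/2)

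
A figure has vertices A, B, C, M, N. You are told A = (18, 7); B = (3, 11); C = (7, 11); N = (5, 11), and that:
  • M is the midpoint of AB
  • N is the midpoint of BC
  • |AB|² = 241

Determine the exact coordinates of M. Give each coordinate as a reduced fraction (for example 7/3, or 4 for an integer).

1. M_x = 21/2  [2·M = A+B = (18, 7)+(3, 11)]
2. M_y = 9  [2·M = A+B = (18, 7)+(3, 11)]
   so M = (21/2, 9)

M = (21/2, 9)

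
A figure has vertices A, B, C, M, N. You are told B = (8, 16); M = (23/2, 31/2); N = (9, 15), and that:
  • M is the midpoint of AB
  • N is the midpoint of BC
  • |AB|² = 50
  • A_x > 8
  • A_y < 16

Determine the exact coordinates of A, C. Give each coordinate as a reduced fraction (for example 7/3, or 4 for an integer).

1. A_x = 15  [A = 2·M−B = 2·(23/2, 31/2)−(8, 16)]
2. A_y = 15  [A = 2·M−B = 2·(23/2, 31/2)−(8, 16)]
   so A = (15, 15)
3. C_x = 10  [C = 2·N−B = 2·(9, 15)−(8, 16)]
4. C_y = 14  [C = 2·N−B = 2·(9, 15)−(8, 16)]
   so C = (10, 14)

A = (15, 15)
C = (10, 14)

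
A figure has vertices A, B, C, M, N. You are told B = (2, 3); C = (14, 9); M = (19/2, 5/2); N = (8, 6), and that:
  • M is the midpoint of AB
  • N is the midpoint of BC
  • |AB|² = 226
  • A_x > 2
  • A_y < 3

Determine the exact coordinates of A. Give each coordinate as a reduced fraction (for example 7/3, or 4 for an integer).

1. A_x = 17  [A = 2·M−B = 2·(19/2, 5/2)−(2, 3)]
2. A_y = 2  [A = 2·M−B = 2·(19/2, 5/2)−(2, 3)]
   so A = (17, 2)

A = (17, 2)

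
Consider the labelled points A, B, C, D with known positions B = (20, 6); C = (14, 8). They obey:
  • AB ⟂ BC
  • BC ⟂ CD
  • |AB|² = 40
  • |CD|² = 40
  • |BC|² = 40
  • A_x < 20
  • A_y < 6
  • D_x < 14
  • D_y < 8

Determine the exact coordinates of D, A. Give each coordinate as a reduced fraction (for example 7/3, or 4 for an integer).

1. D_x = 12  [[BC ⟂ CD ⇒ -6x+2y+68=0] ∩ [|D−(14, 8)|²=40]]
2. D_y = 2  [[BC ⟂ CD ⇒ -6x+2y+68=0] ∩ [|D−(14, 8)|²=40]]
   so D = (12, 2)
3. A_x = 18  [[AB ⟂ BC ⇒ 6x-2y-108=0] ∩ [|A−(20, 6)|²=40]]
4. A_y = 0  [[AB ⟂ BC ⇒ 6x-2y-108=0] ∩ [|A−(20, 6)|²=40]]
   so A = (18, 0)

D = (12, 2)
A = (18, 0)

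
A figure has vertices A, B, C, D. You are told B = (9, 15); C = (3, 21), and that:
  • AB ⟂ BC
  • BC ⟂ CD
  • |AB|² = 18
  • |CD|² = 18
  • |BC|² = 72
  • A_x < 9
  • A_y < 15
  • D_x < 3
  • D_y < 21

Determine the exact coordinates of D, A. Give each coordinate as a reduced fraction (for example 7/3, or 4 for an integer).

1. D_x = 0  [[BC ⟂ CD ⇒ -6x+6y-108=0] ∩ [|D−(3, 21)|²=18]]
2. D_y = 18  [[BC ⟂ CD ⇒ -6x+6y-108=0] ∩ [|D−(3, 21)|²=18]]
   so D = (0, 18)
3. A_x = 6  [[AB ⟂ BC ⇒ 6x-6y+36=0] ∩ [|A−(9, 15)|²=18]]
4. A_y = 12  [[AB ⟂ BC ⇒ 6x-6y+36=0] ∩ [|A−(9, 15)|²=18]]
   so A = (6, 12)

D = (0, 18)
A = (6, 12)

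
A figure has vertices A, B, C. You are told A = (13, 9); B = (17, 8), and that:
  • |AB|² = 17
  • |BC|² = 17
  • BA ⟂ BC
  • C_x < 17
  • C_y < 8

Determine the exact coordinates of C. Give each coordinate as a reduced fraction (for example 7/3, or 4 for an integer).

1. C_x = 16  [[BA ⟂ BC ⇒ -4x+1y+60=0] ∩ [|C−(17, 8)|²=17]]
2. C_y = 4  [[BA ⟂ BC ⇒ -4x+1y+60=0] ∩ [|C−(17, 8)|²=17]]
   so C = (16, 4)

C = (16, 4)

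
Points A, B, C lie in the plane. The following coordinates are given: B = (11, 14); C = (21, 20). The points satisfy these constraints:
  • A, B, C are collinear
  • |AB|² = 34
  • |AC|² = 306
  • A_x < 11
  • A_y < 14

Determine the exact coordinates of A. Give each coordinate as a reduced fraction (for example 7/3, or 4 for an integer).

1. A_x = 6  [[A, B, C are collinear ⇒ -6x+10y-74=0] ∩ [|A−(11, 14)|²=34]]
2. A_y = 11  [[A, B, C are collinear ⇒ -6x+10y-74=0] ∩ [|A−(11, 14)|²=34]]
   so A = (6, 11)

A = (6, 11)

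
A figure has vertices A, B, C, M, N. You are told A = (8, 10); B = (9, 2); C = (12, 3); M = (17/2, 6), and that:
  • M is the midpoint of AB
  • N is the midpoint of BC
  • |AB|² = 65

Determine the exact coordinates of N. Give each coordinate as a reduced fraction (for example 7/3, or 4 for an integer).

1. N_x = 21/2  [2·N = B+C = (9, 2)+(12, 3)]
2. N_y = 5/2  [2·N = B+C = (9, 2)+(12, 3)]
   so N = (21/2, 5/2)

N = (21/2, 5/2)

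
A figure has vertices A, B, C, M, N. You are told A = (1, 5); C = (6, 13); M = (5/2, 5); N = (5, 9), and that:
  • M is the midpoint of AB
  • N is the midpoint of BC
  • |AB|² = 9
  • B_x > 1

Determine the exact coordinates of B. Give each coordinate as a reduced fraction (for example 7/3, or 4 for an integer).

1. B_x = 4  [B = 2·M−A = 2·(5/2, 5)−(1, 5)]
2. B_y = 5  [B = 2·M−A = 2·(5/2, 5)−(1, 5)]
   so B = (4, 5)

B = (4, 5)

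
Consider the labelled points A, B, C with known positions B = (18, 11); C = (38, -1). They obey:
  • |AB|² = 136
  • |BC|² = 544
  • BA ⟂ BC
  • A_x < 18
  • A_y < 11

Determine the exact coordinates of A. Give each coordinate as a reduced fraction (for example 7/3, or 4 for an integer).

A = (12, 1)

1. A_x = 12  [[BA ⟂ BC ⇒ 20x-12y-228=0] ∩ [|A−(18, 11)|²=136]]
2. A_y = 1  [[BA ⟂ BC ⇒ 20x-12y-228=0] ∩ [|A−(18, 11)|²=136]]
   so A = (12, 1)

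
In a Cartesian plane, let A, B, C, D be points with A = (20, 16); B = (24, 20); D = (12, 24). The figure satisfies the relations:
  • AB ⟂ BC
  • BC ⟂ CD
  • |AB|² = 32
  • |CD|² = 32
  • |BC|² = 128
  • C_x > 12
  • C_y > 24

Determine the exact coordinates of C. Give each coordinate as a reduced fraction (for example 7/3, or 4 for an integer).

1. C_x = 16  [[AB ⟂ BC ⇒ 4x+4y-176=0] ∩ [|C−(12, 24)|²=32]]
2. C_y = 28  [[AB ⟂ BC ⇒ 4x+4y-176=0] ∩ [|C−(12, 24)|²=32]]
   so C = (16, 28)

C = (16, 28)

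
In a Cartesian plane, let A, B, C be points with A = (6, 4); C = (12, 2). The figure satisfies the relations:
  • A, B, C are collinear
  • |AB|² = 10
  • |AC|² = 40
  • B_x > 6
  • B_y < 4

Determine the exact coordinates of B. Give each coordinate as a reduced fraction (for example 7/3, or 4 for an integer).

1. B_x = 9  [[A, B, C are collinear ⇒ -2x-6y+36=0] ∩ [|B−(6, 4)|²=10]]
2. B_y = 3  [[A, B, C are collinear ⇒ -2x-6y+36=0] ∩ [|B−(6, 4)|²=10]]
   so B = (9, 3)

B = (9, 3)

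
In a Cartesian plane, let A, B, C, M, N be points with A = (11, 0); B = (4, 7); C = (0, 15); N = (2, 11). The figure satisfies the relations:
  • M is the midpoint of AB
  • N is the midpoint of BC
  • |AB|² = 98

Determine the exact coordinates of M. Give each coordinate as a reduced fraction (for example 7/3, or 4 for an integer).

1. M_x = 15/2  [2·M = A+B = (11, 0)+(4, 7)]
2. M_y = 7/2  [2·M = A+B = (11, 0)+(4, 7)]
   so M = (15/2, 7/2)

M = (15/2, 7/2)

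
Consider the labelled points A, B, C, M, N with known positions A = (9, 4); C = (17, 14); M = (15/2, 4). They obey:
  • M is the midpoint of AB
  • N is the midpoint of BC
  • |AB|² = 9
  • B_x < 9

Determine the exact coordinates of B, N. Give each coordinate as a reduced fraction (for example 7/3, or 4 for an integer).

1. B_x = 6  [B = 2·M−A = 2·(15/2, 4)−(9, 4)]
2. B_y = 4  [B = 2·M−A = 2·(15/2, 4)−(9, 4)]
   so B = (6, 4)
3. N_x = 23/2  [2·N = B+C = (6, 4)+(17, 14)]
4. N_y = 9  [2·N = B+C = (6, 4)+(17, 14)]
   so N = (23/2, 9)

B = (6, 4)
N = (23/2, 9)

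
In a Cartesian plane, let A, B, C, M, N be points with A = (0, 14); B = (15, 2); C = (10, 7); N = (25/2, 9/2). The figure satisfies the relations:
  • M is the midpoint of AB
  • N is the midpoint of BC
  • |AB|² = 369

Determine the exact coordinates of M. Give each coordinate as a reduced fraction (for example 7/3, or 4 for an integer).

1. M_x = 15/2  [2·M = A+B = (0, 14)+(15, 2)]
2. M_y = 8  [2·M = A+B = (0, 14)+(15, 2)]
   so M = (15/2, 8)

M = (15/2, 8)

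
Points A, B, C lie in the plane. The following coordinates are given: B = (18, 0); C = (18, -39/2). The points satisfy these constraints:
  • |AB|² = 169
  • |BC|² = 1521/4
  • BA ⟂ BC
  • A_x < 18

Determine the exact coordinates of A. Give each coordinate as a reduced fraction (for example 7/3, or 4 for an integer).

1. A_x = 5  [[BA ⟂ BC ⇒ -39/2y=0] ∩ [|A−(18, 0)|²=169]]
2. A_y = 0  [[BA ⟂ BC ⇒ -39/2y=0] ∩ [|A−(18, 0)|²=169]]
   so A = (5, 0)

A = (5, 0)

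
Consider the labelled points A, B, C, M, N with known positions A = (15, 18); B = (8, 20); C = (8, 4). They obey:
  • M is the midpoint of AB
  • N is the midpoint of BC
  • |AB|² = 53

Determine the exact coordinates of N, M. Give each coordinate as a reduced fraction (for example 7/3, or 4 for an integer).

1. M_x = 23/2  [2·M = A+B = (15, 18)+(8, 20)]
2. M_y = 19  [2·M = A+B = (15, 18)+(8, 20)]
   so M = (23/2, 19)
3. N_x = 8  [2·N = B+C = (8, 20)+(8, 4)]
4. N_y = 12  [2·N = B+C = (8, 20)+(8, 4)]
   so N = (8, 12)

N = (8, 12)
M = (23/2, 19)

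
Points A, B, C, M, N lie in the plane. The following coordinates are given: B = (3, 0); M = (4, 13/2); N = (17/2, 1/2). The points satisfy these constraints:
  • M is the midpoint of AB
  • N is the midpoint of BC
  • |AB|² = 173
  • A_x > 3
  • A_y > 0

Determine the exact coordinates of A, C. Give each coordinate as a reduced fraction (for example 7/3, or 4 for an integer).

A = (5, 13)
C = (14, 1)

1. A_x = 5  [A = 2·M−B = 2·(4, 13/2)−(3, 0)]
2. A_y = 13  [A = 2·M−B = 2·(4, 13/2)−(3, 0)]
   so A = (5, 13)
3. C_x = 14  [C = 2·N−B = 2·(17/2, 1/2)−(3, 0)]
4. C_y = 1  [C = 2·N−B = 2·(17/2, 1/2)−(3, 0)]
   so C = (14, 1)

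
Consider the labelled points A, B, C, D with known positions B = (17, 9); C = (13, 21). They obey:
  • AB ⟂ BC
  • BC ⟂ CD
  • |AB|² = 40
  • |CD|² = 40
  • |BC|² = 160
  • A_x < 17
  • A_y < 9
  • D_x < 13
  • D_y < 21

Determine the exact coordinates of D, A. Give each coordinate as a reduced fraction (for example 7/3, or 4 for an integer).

D = (7, 19)
A = (11, 7)

1. D_x = 7  [[BC ⟂ CD ⇒ -4x+12y-200=0] ∩ [|D−(13, 21)|²=40]]
2. D_y = 19  [[BC ⟂ CD ⇒ -4x+12y-200=0] ∩ [|D−(13, 21)|²=40]]
   so D = (7, 19)
3. A_x = 11  [[AB ⟂ BC ⇒ 4x-12y+40=0] ∩ [|A−(17, 9)|²=40]]
4. A_y = 7  [[AB ⟂ BC ⇒ 4x-12y+40=0] ∩ [|A−(17, 9)|²=40]]
   so A = (11, 7)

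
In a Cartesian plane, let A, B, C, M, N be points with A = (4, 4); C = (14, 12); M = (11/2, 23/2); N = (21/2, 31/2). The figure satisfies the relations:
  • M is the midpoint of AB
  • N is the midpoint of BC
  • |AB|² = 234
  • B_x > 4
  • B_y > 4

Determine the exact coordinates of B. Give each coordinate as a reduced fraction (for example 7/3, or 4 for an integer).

B = (7, 19)

1. B_x = 7  [B = 2·M−A = 2·(11/2, 23/2)−(4, 4)]
2. B_y = 19  [B = 2·M−A = 2·(11/2, 23/2)−(4, 4)]
   so B = (7, 19)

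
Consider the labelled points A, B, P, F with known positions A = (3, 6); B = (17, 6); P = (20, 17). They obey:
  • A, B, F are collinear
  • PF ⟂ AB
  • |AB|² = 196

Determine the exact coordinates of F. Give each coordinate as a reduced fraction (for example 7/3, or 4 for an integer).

F = (20, 6)

1. F_x = 20  [[A, B, F are collinear ⇒ 14y-84=0] ∩ [PF ⟂ AB ⇒ 14x-280=0]]
2. F_y = 6  [[A, B, F are collinear ⇒ 14y-84=0] ∩ [PF ⟂ AB ⇒ 14x-280=0]]
   so F = (20, 6)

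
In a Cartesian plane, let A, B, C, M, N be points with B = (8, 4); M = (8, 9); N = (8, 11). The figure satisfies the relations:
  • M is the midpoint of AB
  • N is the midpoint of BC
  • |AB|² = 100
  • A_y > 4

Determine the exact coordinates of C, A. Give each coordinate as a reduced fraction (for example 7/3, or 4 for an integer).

1. A_x = 8  [A = 2·M−B = 2·(8, 9)−(8, 4)]
2. A_y = 14  [A = 2·M−B = 2·(8, 9)−(8, 4)]
   so A = (8, 14)
3. C_x = 8  [C = 2·N−B = 2·(8, 11)−(8, 4)]
4. C_y = 18  [C = 2·N−B = 2·(8, 11)−(8, 4)]
   so C = (8, 18)

C = (8, 18)
A = (8, 14)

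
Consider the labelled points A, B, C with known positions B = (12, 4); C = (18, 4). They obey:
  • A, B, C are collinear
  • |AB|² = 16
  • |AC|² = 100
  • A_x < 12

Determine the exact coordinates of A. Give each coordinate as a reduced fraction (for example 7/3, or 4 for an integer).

A = (8, 4)

1. A_x = 8  [[A, B, C are collinear ⇒ 6y-24=0] ∩ [|A−(12, 4)|²=16]]
2. A_y = 4  [[A, B, C are collinear ⇒ 6y-24=0] ∩ [|A−(12, 4)|²=16]]
   so A = (8, 4)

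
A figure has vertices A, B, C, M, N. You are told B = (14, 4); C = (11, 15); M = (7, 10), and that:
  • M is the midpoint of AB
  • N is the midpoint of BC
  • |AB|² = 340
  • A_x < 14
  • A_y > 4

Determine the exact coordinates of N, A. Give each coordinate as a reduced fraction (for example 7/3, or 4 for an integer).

N = (25/2, 19/2)
A = (0, 16)

1. A_x = 0  [A = 2·M−B = 2·(7, 10)−(14, 4)]
2. A_y = 16  [A = 2·M−B = 2·(7, 10)−(14, 4)]
   so A = (0, 16)
3. N_x = 25/2  [2·N = B+C = (14, 4)+(11, 15)]
4. N_y = 19/2  [2·N = B+C = (14, 4)+(11, 15)]
   so N = (25/2, 19/2)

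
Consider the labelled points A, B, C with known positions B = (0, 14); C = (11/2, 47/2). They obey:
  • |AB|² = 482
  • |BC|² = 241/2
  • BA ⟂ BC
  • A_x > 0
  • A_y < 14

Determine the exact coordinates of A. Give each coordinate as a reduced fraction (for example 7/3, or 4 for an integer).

1. A_x = 19  [[BA ⟂ BC ⇒ 11/2x+19/2y-133=0] ∩ [|A−(0, 14)|²=482]]
2. A_y = 3  [[BA ⟂ BC ⇒ 11/2x+19/2y-133=0] ∩ [|A−(0, 14)|²=482]]
   so A = (19, 3)

A = (19, 3)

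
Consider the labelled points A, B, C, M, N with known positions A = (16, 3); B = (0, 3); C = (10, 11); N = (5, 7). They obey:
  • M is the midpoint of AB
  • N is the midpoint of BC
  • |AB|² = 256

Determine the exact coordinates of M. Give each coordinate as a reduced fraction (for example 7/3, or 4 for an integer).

M = (8, 3)

1. M_x = 8  [2·M = A+B = (16, 3)+(0, 3)]
2. M_y = 3  [2·M = A+B = (16, 3)+(0, 3)]
   so M = (8, 3)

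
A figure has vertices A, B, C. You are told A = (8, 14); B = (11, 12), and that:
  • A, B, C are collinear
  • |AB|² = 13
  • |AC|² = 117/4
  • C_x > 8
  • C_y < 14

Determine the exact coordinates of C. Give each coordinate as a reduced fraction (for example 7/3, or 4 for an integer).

C = (25/2, 11)

1. C_x = 25/2  [[A, B, C are collinear ⇒ 2x+3y-58=0] ∩ [|C−(8, 14)|²=117/4]]
2. C_y = 11  [[A, B, C are collinear ⇒ 2x+3y-58=0] ∩ [|C−(8, 14)|²=117/4]]
   so C = (25/2, 11)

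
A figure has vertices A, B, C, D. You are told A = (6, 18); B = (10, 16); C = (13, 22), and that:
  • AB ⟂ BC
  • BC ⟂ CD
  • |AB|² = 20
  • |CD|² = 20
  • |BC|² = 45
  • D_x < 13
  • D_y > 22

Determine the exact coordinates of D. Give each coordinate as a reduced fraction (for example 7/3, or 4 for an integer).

1. D_x = 9  [[BC ⟂ CD ⇒ 3x+6y-171=0] ∩ [|D−(13, 22)|²=20]]
2. D_y = 24  [[BC ⟂ CD ⇒ 3x+6y-171=0] ∩ [|D−(13, 22)|²=20]]
   so D = (9, 24)

D = (9, 24)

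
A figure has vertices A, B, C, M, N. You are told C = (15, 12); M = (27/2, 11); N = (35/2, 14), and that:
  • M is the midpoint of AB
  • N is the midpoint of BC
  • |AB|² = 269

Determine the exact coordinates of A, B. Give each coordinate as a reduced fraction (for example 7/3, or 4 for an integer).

1. B_x = 20  [B = 2·N−C = 2·(35/2, 14)−(15, 12)]
2. B_y = 16  [B = 2·N−C = 2·(35/2, 14)−(15, 12)]
   so B = (20, 16)
3. A_x = 7  [A = 2·M−B = 2·(27/2, 11)−(20, 16)]
4. A_y = 6  [A = 2·M−B = 2·(27/2, 11)−(20, 16)]
   so A = (7, 6)

A = (7, 6)
B = (20, 16)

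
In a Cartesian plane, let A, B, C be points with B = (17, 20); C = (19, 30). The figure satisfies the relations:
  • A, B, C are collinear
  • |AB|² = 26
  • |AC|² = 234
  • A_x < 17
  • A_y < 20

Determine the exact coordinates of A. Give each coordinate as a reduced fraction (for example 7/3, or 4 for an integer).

1. A_x = 16  [[A, B, C are collinear ⇒ -10x+2y+130=0] ∩ [|A−(17, 20)|²=26]]
2. A_y = 15  [[A, B, C are collinear ⇒ -10x+2y+130=0] ∩ [|A−(17, 20)|²=26]]
   so A = (16, 15)

A = (16, 15)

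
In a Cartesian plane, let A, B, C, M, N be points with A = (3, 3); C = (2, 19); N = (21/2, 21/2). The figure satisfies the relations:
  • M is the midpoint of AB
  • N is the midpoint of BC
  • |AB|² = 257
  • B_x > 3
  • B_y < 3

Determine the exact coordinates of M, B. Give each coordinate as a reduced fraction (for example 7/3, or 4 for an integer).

1. B_x = 19  [B = 2·N−C = 2·(21/2, 21/2)−(2, 19)]
2. B_y = 2  [B = 2·N−C = 2·(21/2, 21/2)−(2, 19)]
   so B = (19, 2)
3. M_x = 11  [2·M = A+B = (3, 3)+(19, 2)]
4. M_y = 5/2  [2·M = A+B = (3, 3)+(19, 2)]
   so M = (11, 5/2)

M = (11, 5/2)
B = (19, 2)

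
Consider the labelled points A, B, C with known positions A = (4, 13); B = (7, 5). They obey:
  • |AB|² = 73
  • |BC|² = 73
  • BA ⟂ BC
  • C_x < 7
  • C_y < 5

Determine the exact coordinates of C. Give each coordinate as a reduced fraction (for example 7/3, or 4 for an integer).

C = (-1, 2)

1. C_x = -1  [[BA ⟂ BC ⇒ -3x+8y-19=0] ∩ [|C−(7, 5)|²=73]]
2. C_y = 2  [[BA ⟂ BC ⇒ -3x+8y-19=0] ∩ [|C−(7, 5)|²=73]]
   so C = (-1, 2)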